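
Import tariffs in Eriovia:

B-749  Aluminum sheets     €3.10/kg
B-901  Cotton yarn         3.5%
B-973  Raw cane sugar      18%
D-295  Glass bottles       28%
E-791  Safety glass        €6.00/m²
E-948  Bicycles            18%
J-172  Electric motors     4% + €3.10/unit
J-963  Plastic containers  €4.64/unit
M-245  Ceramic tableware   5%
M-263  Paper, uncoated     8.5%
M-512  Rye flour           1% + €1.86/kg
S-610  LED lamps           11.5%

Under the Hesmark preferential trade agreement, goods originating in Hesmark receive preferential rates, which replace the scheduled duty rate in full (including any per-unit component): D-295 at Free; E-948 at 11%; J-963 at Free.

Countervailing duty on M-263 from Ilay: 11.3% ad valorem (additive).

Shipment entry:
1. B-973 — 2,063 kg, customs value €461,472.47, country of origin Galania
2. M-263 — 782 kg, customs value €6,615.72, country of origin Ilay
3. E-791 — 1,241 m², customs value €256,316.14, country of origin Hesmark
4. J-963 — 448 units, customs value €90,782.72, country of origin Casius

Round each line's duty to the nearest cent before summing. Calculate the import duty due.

Line 1 (B-973, Galania, 2,063 kg, €461,472.47):
Base rate for B-973 is 18%.
Duty = €461,472.47 × 18% = €83,065.04.
Line 2 (M-263, Ilay, 782 kg, €6,615.72):
Base rate for M-263 is 8.5%.
Additional duty on M-263 from Ilay: +11.3%. Applied ad valorem rate: 8.5% + 11.3% = 19.8%.
Duty = €6,615.72 × 19.8% = €1,309.91.
Line 3 (E-791, Hesmark, 1,241 m², €256,316.14):
Base rate for E-791 is €6.00/m².
Origin Hesmark is the FTA partner but E-791 is not on the preference list; base rate stands.
Duty = 1,241 × €6.00 = €7,446.00.
Line 4 (J-963, Casius, 448 units, €90,782.72):
Base rate for J-963 is €4.64/unit.
J-963 has an FTA preferential rate, but origin Casius is not Hesmark; base rate stands.
Duty = 448 × €4.64 = €2,078.72.
Total = €83,065.04 + €1,309.91 + €7,446.00 + €2,078.72 = €93,899.67.

€93,899.67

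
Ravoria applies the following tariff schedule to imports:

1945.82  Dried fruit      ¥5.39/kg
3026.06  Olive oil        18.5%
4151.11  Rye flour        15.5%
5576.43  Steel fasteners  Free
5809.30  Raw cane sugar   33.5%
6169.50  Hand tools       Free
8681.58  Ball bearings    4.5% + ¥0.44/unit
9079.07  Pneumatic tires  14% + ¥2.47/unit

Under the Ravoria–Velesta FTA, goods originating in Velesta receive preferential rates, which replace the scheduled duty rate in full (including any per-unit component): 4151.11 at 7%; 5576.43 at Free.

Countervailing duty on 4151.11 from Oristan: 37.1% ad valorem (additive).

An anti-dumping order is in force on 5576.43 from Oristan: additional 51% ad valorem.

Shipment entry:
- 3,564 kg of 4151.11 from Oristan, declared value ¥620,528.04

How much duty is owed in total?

Line 1 (4151.11, Oristan, 3,564 kg, ¥620,528.04):
Base rate for 4151.11 is 15.5%.
4151.11 has an FTA preferential rate, but origin Oristan is not Velesta; base rate stands.
Additional duty on 4151.11 from Oristan: +37.1%. Applied ad valorem rate: 15.5% + 37.1% = 52.6%.
Duty = ¥620,528.04 × 52.6% = ¥326,397.75.

¥326,397.75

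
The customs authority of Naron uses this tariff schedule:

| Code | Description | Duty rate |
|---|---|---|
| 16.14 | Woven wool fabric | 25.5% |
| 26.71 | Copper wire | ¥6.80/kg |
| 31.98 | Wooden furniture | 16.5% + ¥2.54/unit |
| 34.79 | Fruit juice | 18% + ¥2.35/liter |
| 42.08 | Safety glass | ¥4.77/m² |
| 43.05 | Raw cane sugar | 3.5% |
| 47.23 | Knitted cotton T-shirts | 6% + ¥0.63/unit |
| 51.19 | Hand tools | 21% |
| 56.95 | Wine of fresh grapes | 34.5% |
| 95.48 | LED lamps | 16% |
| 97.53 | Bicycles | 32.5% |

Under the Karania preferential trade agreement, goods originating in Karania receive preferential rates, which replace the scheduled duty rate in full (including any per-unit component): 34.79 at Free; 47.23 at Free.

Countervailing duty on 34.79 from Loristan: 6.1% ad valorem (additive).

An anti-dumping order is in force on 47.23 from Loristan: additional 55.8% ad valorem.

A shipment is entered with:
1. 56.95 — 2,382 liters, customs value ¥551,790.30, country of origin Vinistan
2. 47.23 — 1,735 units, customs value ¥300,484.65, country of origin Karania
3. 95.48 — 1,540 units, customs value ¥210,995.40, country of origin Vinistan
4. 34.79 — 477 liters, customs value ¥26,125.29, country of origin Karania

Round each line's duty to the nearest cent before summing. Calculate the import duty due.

¥224,126.91

Line 1 (56.95, Vinistan, 2,382 liters, ¥551,790.30):
Base rate for 56.95 is 34.5%.
Duty = ¥551,790.30 × 34.5% = ¥190,367.65.
Line 2 (47.23, Karania, 1,735 units, ¥300,484.65):
Base rate for 47.23 is 6% + ¥0.63/unit.
Origin Karania qualifies under the Naron–Karania agreement and 47.23 is covered: preferential rate Free applies instead.
The additional-duty order on 47.23 targets Loristan, not Karania; it does not apply.
Duty = ¥300,484.65 × 0% = ¥0.00.
Line 3 (95.48, Vinistan, 1,540 units, ¥210,995.40):
Base rate for 95.48 is 16%.
Duty = ¥210,995.40 × 16% = ¥33,759.26.
Line 4 (34.79, Karania, 477 liters, ¥26,125.29):
Base rate for 34.79 is 18% + ¥2.35/liter.
Origin Karania qualifies under the Naron–Karania agreement and 34.79 is covered: preferential rate Free applies instead.
The additional-duty order on 34.79 targets Loristan, not Karania; it does not apply.
Duty = ¥26,125.29 × 0% = ¥0.00.
Total = ¥190,367.65 + ¥0.00 + ¥33,759.26 + ¥0.00 = ¥224,126.91.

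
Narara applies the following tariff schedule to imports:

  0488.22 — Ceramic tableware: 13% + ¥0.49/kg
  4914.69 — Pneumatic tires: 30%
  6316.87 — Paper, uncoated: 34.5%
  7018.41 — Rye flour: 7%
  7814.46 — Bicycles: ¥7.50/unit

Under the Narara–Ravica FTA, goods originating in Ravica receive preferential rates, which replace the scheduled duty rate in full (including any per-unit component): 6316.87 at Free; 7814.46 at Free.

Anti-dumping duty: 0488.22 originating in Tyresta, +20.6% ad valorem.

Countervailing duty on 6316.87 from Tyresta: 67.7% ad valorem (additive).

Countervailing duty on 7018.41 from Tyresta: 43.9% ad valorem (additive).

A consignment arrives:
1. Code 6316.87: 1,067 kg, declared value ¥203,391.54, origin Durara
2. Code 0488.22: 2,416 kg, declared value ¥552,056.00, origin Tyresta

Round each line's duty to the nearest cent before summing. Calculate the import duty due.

¥256,844.74

Line 1 (6316.87, Durara, 1,067 kg, ¥203,391.54):
Base rate for 6316.87 is 34.5%.
6316.87 has an FTA preferential rate, but origin Durara is not Ravica; base rate stands.
The additional-duty order on 6316.87 targets Tyresta, not Durara; it does not apply.
Duty = ¥203,391.54 × 34.5% = ¥70,170.08.
Line 2 (0488.22, Tyresta, 2,416 kg, ¥552,056.00):
Base rate for 0488.22 is 13% + ¥0.49/kg.
Additional duty on 0488.22 from Tyresta: +20.6%. Applied ad valorem rate: 13% + 20.6% = 33.6%.
Duty = ¥552,056.00 × 33.6% + 2,416 × ¥0.49 = ¥186,674.66.
Total = ¥70,170.08 + ¥186,674.66 = ¥256,844.74.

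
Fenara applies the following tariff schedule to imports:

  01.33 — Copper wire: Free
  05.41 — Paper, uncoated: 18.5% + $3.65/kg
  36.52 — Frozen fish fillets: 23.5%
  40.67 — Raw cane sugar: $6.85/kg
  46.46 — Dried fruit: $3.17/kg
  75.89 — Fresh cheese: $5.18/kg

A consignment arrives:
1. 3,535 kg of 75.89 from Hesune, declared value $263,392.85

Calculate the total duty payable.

$18,311.30

Line 1 (75.89, Hesune, 3,535 kg, $263,392.85):
Base rate for 75.89 is $5.18/kg.
Duty = 3,535 × $5.18 = $18,311.30.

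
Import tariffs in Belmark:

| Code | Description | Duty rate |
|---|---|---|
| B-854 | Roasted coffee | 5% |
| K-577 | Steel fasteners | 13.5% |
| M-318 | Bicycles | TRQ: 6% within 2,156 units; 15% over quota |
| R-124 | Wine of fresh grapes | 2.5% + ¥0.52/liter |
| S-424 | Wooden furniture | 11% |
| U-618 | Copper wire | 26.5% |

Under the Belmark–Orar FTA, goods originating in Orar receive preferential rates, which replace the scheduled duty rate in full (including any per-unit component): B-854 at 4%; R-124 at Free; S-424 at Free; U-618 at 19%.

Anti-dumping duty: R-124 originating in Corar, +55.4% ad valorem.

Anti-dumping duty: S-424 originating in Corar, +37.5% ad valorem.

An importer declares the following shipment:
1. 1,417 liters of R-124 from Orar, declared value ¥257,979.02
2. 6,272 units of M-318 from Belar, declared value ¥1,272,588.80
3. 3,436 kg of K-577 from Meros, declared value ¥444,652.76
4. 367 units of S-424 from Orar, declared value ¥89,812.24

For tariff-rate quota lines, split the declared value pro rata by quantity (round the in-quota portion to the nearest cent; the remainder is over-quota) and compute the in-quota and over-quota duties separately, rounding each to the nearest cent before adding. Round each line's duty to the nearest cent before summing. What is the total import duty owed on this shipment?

¥211,545.72

Line 1 (R-124, Orar, 1,417 liters, ¥257,979.02):
Base rate for R-124 is 2.5% + ¥0.52/liter.
Origin Orar qualifies under the Belmark–Orar agreement and R-124 is covered: preferential rate Free applies instead.
The additional-duty order on R-124 targets Corar, not Orar; it does not apply.
Duty = ¥257,979.02 × 0% = ¥0.00.
Line 2 (M-318, Belar, 6,272 units, ¥1,272,588.80):
Code M-318 is under a tariff-rate quota (threshold 2,156 units). In-quota: 2,156 units at 6%; over-quota: 4,116 units at 15%.
Pro-rata value split: in-quota = ¥1,272,588.80 × 2,156/6,272 = ¥437,452.40; over-quota = ¥1,272,588.80 − ¥437,452.40 = ¥835,136.40.
In-quota duty = ¥437,452.40 × 6% = ¥26,247.14. Over-quota duty = ¥835,136.40 × 15% = ¥125,270.46.
Line duty = ¥26,247.14 + ¥125,270.46 = ¥151,517.60.
Line 3 (K-577, Meros, 3,436 kg, ¥444,652.76):
Base rate for K-577 is 13.5%.
Duty = ¥444,652.76 × 13.5% = ¥60,028.12.
Line 4 (S-424, Orar, 367 units, ¥89,812.24):
Base rate for S-424 is 11%.
Origin Orar qualifies under the Belmark–Orar agreement and S-424 is covered: preferential rate Free applies instead.
The additional-duty order on S-424 targets Corar, not Orar; it does not apply.
Duty = ¥89,812.24 × 0% = ¥0.00.
Total = ¥0.00 + ¥151,517.60 + ¥60,028.12 + ¥0.00 = ¥211,545.72.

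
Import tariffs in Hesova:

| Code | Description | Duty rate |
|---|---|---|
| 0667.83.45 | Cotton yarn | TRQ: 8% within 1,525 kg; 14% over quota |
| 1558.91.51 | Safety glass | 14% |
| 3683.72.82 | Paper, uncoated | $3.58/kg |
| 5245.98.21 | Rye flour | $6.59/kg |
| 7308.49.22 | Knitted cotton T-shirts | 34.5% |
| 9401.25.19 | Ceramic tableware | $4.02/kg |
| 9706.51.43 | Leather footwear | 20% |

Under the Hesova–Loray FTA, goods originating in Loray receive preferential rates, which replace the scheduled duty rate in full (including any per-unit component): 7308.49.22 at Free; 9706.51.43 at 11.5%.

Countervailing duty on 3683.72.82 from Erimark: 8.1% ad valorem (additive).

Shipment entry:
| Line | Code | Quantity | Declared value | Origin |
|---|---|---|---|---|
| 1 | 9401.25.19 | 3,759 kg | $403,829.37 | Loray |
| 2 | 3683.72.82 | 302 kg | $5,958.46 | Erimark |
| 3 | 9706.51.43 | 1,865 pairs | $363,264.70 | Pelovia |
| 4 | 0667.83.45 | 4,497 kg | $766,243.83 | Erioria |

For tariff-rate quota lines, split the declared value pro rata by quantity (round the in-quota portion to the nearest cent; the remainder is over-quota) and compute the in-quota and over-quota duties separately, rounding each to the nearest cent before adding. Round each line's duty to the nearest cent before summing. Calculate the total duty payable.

$181,011.37

Line 1 (9401.25.19, Loray, 3,759 kg, $403,829.37):
Base rate for 9401.25.19 is $4.02/kg.
Origin Loray is the FTA partner but 9401.25.19 is not on the preference list; base rate stands.
Duty = 3,759 × $4.02 = $15,111.18.
Line 2 (3683.72.82, Erimark, 302 kg, $5,958.46):
Base rate for 3683.72.82 is $3.58/kg.
Additional duty on 3683.72.82 from Erimark: +8.1% ad valorem. Applied ad valorem rate = 8.1%.
Duty = $5,958.46 × 8.1% + 302 × $3.58 = $1,563.80.
Line 3 (9706.51.43, Pelovia, 1,865 pairs, $363,264.70):
Base rate for 9706.51.43 is 20%.
9706.51.43 has an FTA preferential rate, but origin Pelovia is not Loray; base rate stands.
Duty = $363,264.70 × 20% = $72,652.94.
Line 4 (0667.83.45, Erioria, 4,497 kg, $766,243.83):
Code 0667.83.45 is under a tariff-rate quota (threshold 1,525 kg). In-quota: 1,525 kg at 8%; over-quota: 2,972 kg at 14%.
Pro-rata value split: in-quota = $766,243.83 × 1,525/4,497 = $259,844.75; over-quota = $766,243.83 − $259,844.75 = $506,399.08.
In-quota duty = $259,844.75 × 8% = $20,787.58. Over-quota duty = $506,399.08 × 14% = $70,895.87.
Line duty = $20,787.58 + $70,895.87 = $91,683.45.
Total = $15,111.18 + $1,563.80 + $72,652.94 + $91,683.45 = $181,011.37.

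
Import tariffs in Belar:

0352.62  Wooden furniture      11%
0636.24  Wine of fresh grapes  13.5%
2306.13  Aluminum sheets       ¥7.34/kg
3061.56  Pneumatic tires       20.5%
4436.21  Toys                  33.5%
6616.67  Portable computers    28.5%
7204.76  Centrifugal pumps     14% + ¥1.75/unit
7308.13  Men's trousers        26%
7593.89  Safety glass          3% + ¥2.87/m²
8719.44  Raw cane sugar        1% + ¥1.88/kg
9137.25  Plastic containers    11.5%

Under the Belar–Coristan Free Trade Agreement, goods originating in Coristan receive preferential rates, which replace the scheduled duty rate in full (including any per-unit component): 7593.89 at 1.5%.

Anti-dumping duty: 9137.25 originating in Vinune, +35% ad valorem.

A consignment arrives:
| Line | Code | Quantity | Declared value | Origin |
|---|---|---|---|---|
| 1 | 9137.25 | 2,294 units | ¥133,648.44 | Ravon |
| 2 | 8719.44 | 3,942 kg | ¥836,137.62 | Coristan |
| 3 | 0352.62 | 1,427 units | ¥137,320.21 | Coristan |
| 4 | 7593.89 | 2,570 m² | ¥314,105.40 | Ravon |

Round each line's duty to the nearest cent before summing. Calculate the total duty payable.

¥63,046.19

Line 1 (9137.25, Ravon, 2,294 units, ¥133,648.44):
Base rate for 9137.25 is 11.5%.
The additional-duty order on 9137.25 targets Vinune, not Ravon; it does not apply.
Duty = ¥133,648.44 × 11.5% = ¥15,369.57.
Line 2 (8719.44, Coristan, 3,942 kg, ¥836,137.62):
Base rate for 8719.44 is 1% + ¥1.88/kg.
Origin Coristan is the FTA partner but 8719.44 is not on the preference list; base rate stands.
Duty = ¥836,137.62 × 1% + 3,942 × ¥1.88 = ¥15,772.34.
Line 3 (0352.62, Coristan, 1,427 units, ¥137,320.21):
Base rate for 0352.62 is 11%.
Origin Coristan is the FTA partner but 0352.62 is not on the preference list; base rate stands.
Duty = ¥137,320.21 × 11% = ¥15,105.22.
Line 4 (7593.89, Ravon, 2,570 m², ¥314,105.40):
Base rate for 7593.89 is 3% + ¥2.87/m².
7593.89 has an FTA preferential rate, but origin Ravon is not Coristan; base rate stands.
Duty = ¥314,105.40 × 3% + 2,570 × ¥2.87 = ¥16,799.06.
Total = ¥15,369.57 + ¥15,772.34 + ¥15,105.22 + ¥16,799.06 = ¥63,046.19.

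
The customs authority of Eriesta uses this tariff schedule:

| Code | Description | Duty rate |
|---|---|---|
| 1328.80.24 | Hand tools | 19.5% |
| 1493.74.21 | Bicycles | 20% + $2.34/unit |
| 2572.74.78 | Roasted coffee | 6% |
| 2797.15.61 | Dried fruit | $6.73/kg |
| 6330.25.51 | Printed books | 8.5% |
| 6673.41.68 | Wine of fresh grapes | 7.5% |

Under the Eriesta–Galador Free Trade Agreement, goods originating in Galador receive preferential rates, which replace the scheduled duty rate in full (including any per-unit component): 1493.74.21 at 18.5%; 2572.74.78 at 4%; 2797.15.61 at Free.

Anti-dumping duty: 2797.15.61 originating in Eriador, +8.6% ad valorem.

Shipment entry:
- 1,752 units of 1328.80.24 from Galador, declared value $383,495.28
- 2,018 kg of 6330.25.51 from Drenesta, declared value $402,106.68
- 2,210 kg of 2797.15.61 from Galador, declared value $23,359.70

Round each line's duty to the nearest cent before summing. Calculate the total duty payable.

$108,960.65

Line 1 (1328.80.24, Galador, 1,752 units, $383,495.28):
Base rate for 1328.80.24 is 19.5%.
Origin Galador is the FTA partner but 1328.80.24 is not on the preference list; base rate stands.
Duty = $383,495.28 × 19.5% = $74,781.58.
Line 2 (6330.25.51, Drenesta, 2,018 kg, $402,106.68):
Base rate for 6330.25.51 is 8.5%.
Duty = $402,106.68 × 8.5% = $34,179.07.
Line 3 (2797.15.61, Galador, 2,210 kg, $23,359.70):
Base rate for 2797.15.61 is $6.73/kg.
Origin Galador qualifies under the Eriesta–Galador agreement and 2797.15.61 is covered: preferential rate Free applies instead.
The additional-duty order on 2797.15.61 targets Eriador, not Galador; it does not apply.
Duty = $23,359.70 × 0% = $0.00.
Total = $74,781.58 + $34,179.07 + $0.00 = $108,960.65.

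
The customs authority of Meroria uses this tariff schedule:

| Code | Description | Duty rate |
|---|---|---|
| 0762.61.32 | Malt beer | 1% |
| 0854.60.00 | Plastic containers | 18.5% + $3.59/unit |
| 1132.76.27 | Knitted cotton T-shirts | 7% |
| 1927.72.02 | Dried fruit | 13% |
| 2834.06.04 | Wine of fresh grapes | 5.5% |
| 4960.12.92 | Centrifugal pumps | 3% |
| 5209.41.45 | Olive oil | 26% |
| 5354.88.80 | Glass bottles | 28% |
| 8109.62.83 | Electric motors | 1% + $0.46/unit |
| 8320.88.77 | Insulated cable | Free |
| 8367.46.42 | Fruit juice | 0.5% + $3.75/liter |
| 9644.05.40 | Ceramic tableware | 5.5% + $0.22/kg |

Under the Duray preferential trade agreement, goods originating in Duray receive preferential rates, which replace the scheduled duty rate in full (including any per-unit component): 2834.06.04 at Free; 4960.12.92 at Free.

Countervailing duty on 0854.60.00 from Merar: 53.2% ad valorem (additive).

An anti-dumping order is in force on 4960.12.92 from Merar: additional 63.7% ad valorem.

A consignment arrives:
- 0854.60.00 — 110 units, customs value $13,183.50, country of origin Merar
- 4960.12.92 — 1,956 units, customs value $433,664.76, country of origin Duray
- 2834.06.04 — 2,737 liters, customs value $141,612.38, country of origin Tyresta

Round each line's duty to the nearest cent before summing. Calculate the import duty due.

$17,636.15

Line 1 (0854.60.00, Merar, 110 units, $13,183.50):
Base rate for 0854.60.00 is 18.5% + $3.59/unit.
Additional duty on 0854.60.00 from Merar: +53.2%. Applied ad valorem rate: 18.5% + 53.2% = 71.7%.
Duty = $13,183.50 × 71.7% + 110 × $3.59 = $9,847.47.
Line 2 (4960.12.92, Duray, 1,956 units, $433,664.76):
Base rate for 4960.12.92 is 3%.
Origin Duray qualifies under the Meroria–Duray agreement and 4960.12.92 is covered: preferential rate Free applies instead.
The additional-duty order on 4960.12.92 targets Merar, not Duray; it does not apply.
Duty = $433,664.76 × 0% = $0.00.
Line 3 (2834.06.04, Tyresta, 2,737 liters, $141,612.38):
Base rate for 2834.06.04 is 5.5%.
2834.06.04 has an FTA preferential rate, but origin Tyresta is not Duray; base rate stands.
Duty = $141,612.38 × 5.5% = $7,788.68.
Total = $9,847.47 + $0.00 + $7,788.68 = $17,636.15.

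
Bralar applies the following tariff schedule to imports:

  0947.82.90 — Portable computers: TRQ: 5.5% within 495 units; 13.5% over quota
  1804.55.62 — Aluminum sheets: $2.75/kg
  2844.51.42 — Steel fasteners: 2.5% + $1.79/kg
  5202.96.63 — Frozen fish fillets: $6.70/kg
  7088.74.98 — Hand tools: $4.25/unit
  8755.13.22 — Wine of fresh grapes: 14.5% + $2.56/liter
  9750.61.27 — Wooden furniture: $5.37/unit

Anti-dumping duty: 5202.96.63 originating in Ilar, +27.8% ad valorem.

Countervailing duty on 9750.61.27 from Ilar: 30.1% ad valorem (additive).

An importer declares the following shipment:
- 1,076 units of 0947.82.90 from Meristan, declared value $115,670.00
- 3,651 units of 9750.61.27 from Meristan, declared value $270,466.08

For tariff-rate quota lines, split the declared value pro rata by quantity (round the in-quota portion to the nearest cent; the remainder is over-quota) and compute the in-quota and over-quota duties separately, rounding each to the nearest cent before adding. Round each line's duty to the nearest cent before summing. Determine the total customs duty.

$30,964.32

Line 1 (0947.82.90, Meristan, 1,076 units, $115,670.00):
Code 0947.82.90 is under a tariff-rate quota (threshold 495 units). In-quota: 495 units at 5.5%; over-quota: 581 units at 13.5%.
Pro-rata value split: in-quota = $115,670.00 × 495/1,076 = $53,212.50; over-quota = $115,670.00 − $53,212.50 = $62,457.50.
In-quota duty = $53,212.50 × 5.5% = $2,926.69. Over-quota duty = $62,457.50 × 13.5% = $8,431.76.
Line duty = $2,926.69 + $8,431.76 = $11,358.45.
Line 2 (9750.61.27, Meristan, 3,651 units, $270,466.08):
Base rate for 9750.61.27 is $5.37/unit.
The additional-duty order on 9750.61.27 targets Ilar, not Meristan; it does not apply.
Duty = 3,651 × $5.37 = $19,605.87.
Total = $11,358.45 + $19,605.87 = $30,964.32.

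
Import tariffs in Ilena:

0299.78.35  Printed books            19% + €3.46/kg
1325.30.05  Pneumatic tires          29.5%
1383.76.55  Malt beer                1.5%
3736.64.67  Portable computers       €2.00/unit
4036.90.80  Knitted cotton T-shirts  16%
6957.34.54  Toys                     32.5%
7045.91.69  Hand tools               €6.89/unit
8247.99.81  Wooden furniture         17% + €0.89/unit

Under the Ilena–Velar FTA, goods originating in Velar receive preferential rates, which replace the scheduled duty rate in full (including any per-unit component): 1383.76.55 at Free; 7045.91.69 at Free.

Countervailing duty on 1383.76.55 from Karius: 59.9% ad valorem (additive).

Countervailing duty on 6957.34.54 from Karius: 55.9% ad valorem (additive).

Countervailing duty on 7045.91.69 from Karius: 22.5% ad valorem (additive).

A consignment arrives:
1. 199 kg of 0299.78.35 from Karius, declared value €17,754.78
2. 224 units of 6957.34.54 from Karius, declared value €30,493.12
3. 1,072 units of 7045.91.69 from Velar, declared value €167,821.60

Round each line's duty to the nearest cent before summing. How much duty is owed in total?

Line 1 (0299.78.35, Karius, 199 kg, €17,754.78):
Base rate for 0299.78.35 is 19% + €3.46/kg.
Duty = €17,754.78 × 19% + 199 × €3.46 = €4,061.95.
Line 2 (6957.34.54, Karius, 224 units, €30,493.12):
Base rate for 6957.34.54 is 32.5%.
Additional duty on 6957.34.54 from Karius: +55.9%. Applied ad valorem rate: 32.5% + 55.9% = 88.4%.
Duty = €30,493.12 × 88.4% = €26,955.92.
Line 3 (7045.91.69, Velar, 1,072 units, €167,821.60):
Base rate for 7045.91.69 is €6.89/unit.
Origin Velar qualifies under the Ilena–Velar agreement and 7045.91.69 is covered: preferential rate Free applies instead.
The additional-duty order on 7045.91.69 targets Karius, not Velar; it does not apply.
Duty = €167,821.60 × 0% = €0.00.
Total = €4,061.95 + €26,955.92 + €0.00 = €31,017.87.

€31,017.87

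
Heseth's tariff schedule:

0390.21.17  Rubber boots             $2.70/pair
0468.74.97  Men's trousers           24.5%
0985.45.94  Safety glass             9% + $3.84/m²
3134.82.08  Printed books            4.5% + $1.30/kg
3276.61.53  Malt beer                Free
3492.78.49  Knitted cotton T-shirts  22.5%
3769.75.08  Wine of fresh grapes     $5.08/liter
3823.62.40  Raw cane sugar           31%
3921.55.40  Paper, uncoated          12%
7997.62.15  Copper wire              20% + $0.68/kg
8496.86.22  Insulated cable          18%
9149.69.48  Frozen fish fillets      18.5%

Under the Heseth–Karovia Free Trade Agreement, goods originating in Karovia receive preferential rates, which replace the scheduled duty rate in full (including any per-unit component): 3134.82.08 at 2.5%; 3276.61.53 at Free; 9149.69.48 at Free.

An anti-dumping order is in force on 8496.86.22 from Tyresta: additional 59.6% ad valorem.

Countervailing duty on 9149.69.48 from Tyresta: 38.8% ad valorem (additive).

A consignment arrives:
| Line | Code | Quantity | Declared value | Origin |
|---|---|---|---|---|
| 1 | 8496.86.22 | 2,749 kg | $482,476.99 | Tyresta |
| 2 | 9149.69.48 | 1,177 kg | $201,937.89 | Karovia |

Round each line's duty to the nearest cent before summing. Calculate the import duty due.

$374,402.14

Line 1 (8496.86.22, Tyresta, 2,749 kg, $482,476.99):
Base rate for 8496.86.22 is 18%.
Additional duty on 8496.86.22 from Tyresta: +59.6%. Applied ad valorem rate: 18% + 59.6% = 77.6%.
Duty = $482,476.99 × 77.6% = $374,402.14.
Line 2 (9149.69.48, Karovia, 1,177 kg, $201,937.89):
Base rate for 9149.69.48 is 18.5%.
Origin Karovia qualifies under the Heseth–Karovia agreement and 9149.69.48 is covered: preferential rate Free applies instead.
The additional-duty order on 9149.69.48 targets Tyresta, not Karovia; it does not apply.
Duty = $201,937.89 × 0% = $0.00.
Total = $374,402.14 + $0.00 = $374,402.14.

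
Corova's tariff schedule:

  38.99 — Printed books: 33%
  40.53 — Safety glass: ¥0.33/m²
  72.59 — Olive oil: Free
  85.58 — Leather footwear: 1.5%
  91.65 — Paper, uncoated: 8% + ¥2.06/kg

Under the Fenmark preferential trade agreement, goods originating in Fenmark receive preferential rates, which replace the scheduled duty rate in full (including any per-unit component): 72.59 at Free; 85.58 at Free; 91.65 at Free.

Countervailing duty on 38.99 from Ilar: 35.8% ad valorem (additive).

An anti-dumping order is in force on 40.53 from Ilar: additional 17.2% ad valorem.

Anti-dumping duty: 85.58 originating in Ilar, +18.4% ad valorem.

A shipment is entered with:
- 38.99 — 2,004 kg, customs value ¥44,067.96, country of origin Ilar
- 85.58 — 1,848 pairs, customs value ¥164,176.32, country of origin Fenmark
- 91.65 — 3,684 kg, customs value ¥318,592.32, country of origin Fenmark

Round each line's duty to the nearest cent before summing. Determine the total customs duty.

Line 1 (38.99, Ilar, 2,004 kg, ¥44,067.96):
Base rate for 38.99 is 33%.
Additional duty on 38.99 from Ilar: +35.8%. Applied ad valorem rate: 33% + 35.8% = 68.8%.
Duty = ¥44,067.96 × 68.8% = ¥30,318.76.
Line 2 (85.58, Fenmark, 1,848 pairs, ¥164,176.32):
Base rate for 85.58 is 1.5%.
Origin Fenmark qualifies under the Corova–Fenmark agreement and 85.58 is covered: preferential rate Free applies instead.
The additional-duty order on 85.58 targets Ilar, not Fenmark; it does not apply.
Duty = ¥164,176.32 × 0% = ¥0.00.
Line 3 (91.65, Fenmark, 3,684 kg, ¥318,592.32):
Base rate for 91.65 is 8% + ¥2.06/kg.
Origin Fenmark qualifies under the Corova–Fenmark agreement and 91.65 is covered: preferential rate Free applies instead.
Duty = ¥318,592.32 × 0% = ¥0.00.
Total = ¥30,318.76 + ¥0.00 + ¥0.00 = ¥30,318.76.

¥30,318.76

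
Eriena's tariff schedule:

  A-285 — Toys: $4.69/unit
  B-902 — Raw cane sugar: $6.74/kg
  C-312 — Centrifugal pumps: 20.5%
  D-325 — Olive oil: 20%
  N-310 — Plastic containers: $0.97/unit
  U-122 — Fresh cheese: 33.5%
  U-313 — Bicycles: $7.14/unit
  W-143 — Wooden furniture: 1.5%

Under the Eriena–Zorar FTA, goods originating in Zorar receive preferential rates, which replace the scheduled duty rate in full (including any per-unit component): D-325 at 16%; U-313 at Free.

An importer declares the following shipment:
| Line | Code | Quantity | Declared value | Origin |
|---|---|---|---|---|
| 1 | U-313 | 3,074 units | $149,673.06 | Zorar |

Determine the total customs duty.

Line 1 (U-313, Zorar, 3,074 units, $149,673.06):
Base rate for U-313 is $7.14/unit.
Origin Zorar qualifies under the Eriena–Zorar agreement and U-313 is covered: preferential rate Free applies instead.
Duty = $149,673.06 × 0% = $0.00.

$0.00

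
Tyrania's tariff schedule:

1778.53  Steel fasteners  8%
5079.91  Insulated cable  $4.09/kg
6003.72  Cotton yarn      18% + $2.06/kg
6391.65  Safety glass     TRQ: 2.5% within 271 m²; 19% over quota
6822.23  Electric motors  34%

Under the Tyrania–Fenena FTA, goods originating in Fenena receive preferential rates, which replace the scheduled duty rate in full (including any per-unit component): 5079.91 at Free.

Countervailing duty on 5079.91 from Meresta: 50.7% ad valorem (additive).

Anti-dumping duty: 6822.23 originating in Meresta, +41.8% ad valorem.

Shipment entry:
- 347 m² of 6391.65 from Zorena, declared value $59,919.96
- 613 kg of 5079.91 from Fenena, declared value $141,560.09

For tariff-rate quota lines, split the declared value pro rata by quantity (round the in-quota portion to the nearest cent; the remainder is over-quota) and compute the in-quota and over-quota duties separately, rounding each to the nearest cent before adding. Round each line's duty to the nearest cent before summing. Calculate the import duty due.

Line 1 (6391.65, Zorena, 347 m², $59,919.96):
Code 6391.65 is under a tariff-rate quota (threshold 271 m²). In-quota: 271 m² at 2.5%; over-quota: 76 m² at 19%.
Pro-rata value split: in-quota = $59,919.96 × 271/347 = $46,796.28; over-quota = $59,919.96 − $46,796.28 = $13,123.68.
In-quota duty = $46,796.28 × 2.5% = $1,169.91. Over-quota duty = $13,123.68 × 19% = $2,493.50.
Line duty = $1,169.91 + $2,493.50 = $3,663.41.
Line 2 (5079.91, Fenena, 613 kg, $141,560.09):
Base rate for 5079.91 is $4.09/kg.
Origin Fenena qualifies under the Tyrania–Fenena agreement and 5079.91 is covered: preferential rate Free applies instead.
The additional-duty order on 5079.91 targets Meresta, not Fenena; it does not apply.
Duty = $141,560.09 × 0% = $0.00.
Total = $3,663.41 + $0.00 = $3,663.41.

$3,663.41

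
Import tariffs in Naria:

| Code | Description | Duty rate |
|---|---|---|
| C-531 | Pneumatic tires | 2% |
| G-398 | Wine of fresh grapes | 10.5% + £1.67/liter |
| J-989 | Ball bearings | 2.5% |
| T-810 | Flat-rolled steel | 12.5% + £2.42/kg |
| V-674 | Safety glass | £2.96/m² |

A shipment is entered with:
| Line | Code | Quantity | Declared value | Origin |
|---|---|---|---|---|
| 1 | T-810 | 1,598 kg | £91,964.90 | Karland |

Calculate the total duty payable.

£15,362.77

Line 1 (T-810, Karland, 1,598 kg, £91,964.90):
Base rate for T-810 is 12.5% + £2.42/kg.
Duty = £91,964.90 × 12.5% + 1,598 × £2.42 = £15,362.77.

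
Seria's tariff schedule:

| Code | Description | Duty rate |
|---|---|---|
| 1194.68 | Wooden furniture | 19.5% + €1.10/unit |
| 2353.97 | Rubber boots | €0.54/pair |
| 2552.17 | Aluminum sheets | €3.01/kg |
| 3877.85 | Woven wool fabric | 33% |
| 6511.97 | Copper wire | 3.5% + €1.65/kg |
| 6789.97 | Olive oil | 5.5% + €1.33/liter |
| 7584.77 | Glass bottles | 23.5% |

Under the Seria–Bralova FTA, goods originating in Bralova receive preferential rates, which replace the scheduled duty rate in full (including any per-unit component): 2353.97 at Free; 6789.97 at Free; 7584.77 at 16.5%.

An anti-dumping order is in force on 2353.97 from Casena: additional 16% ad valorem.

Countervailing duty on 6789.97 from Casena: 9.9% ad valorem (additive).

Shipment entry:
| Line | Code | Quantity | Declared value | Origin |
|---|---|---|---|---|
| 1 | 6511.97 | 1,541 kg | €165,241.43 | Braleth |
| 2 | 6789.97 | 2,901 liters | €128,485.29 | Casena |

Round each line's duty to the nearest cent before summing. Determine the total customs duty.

€31,971.16

Line 1 (6511.97, Braleth, 1,541 kg, €165,241.43):
Base rate for 6511.97 is 3.5% + €1.65/kg.
Duty = €165,241.43 × 3.5% + 1,541 × €1.65 = €8,326.10.
Line 2 (6789.97, Casena, 2,901 liters, €128,485.29):
Base rate for 6789.97 is 5.5% + €1.33/liter.
6789.97 has an FTA preferential rate, but origin Casena is not Bralova; base rate stands.
Additional duty on 6789.97 from Casena: +9.9%. Applied ad valorem rate: 5.5% + 9.9% = 15.4%.
Duty = €128,485.29 × 15.4% + 2,901 × €1.33 = €23,645.06.
Total = €8,326.10 + €23,645.06 = €31,971.16.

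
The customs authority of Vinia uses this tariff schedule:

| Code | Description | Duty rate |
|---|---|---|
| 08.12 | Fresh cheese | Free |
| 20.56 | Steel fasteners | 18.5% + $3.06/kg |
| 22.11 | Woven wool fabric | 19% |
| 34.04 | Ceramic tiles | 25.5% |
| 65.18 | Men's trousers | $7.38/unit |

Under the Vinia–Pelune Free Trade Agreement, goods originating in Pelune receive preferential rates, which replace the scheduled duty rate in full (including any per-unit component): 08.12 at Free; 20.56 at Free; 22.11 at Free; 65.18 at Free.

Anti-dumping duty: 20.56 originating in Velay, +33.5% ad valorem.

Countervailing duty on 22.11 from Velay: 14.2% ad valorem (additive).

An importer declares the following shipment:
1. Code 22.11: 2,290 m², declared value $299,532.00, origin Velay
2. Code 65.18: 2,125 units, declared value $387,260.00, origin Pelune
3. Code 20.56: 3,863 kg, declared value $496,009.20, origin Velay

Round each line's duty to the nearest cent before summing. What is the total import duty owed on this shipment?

Line 1 (22.11, Velay, 2,290 m², $299,532.00):
Base rate for 22.11 is 19%.
22.11 has an FTA preferential rate, but origin Velay is not Pelune; base rate stands.
Additional duty on 22.11 from Velay: +14.2%. Applied ad valorem rate: 19% + 14.2% = 33.2%.
Duty = $299,532.00 × 33.2% = $99,444.62.
Line 2 (65.18, Pelune, 2,125 units, $387,260.00):
Base rate for 65.18 is $7.38/unit.
Origin Pelune qualifies under the Vinia–Pelune agreement and 65.18 is covered: preferential rate Free applies instead.
Duty = $387,260.00 × 0% = $0.00.
Line 3 (20.56, Velay, 3,863 kg, $496,009.20):
Base rate for 20.56 is 18.5% + $3.06/kg.
20.56 has an FTA preferential rate, but origin Velay is not Pelune; base rate stands.
Additional duty on 20.56 from Velay: +33.5%. Applied ad valorem rate: 18.5% + 33.5% = 52%.
Duty = $496,009.20 × 52% + 3,863 × $3.06 = $269,745.56.
Total = $99,444.62 + $0.00 + $269,745.56 = $369,190.18.

$369,190.18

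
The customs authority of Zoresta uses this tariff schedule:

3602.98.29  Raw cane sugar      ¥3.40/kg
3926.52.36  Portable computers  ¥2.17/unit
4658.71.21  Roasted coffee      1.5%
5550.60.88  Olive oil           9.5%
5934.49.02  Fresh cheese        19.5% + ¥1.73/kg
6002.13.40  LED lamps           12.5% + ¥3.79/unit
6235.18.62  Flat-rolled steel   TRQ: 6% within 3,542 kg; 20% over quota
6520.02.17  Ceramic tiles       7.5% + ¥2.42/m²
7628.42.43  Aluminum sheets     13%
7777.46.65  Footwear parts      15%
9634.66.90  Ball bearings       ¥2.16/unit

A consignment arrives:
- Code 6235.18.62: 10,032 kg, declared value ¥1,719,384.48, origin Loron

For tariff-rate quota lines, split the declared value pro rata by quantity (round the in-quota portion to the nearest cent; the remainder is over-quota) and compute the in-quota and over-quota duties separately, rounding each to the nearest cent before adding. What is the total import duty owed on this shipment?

Line 1 (6235.18.62, Loron, 10,032 kg, ¥1,719,384.48):
Code 6235.18.62 is under a tariff-rate quota (threshold 3,542 kg). In-quota: 3,542 kg at 6%; over-quota: 6,490 kg at 20%.
Pro-rata value split: in-quota = ¥1,719,384.48 × 3,542/10,032 = ¥607,063.38; over-quota = ¥1,719,384.48 − ¥607,063.38 = ¥1,112,321.10.
In-quota duty = ¥607,063.38 × 6% = ¥36,423.80. Over-quota duty = ¥1,112,321.10 × 20% = ¥222,464.22.
Line duty = ¥36,423.80 + ¥222,464.22 = ¥258,888.02.

¥258,888.02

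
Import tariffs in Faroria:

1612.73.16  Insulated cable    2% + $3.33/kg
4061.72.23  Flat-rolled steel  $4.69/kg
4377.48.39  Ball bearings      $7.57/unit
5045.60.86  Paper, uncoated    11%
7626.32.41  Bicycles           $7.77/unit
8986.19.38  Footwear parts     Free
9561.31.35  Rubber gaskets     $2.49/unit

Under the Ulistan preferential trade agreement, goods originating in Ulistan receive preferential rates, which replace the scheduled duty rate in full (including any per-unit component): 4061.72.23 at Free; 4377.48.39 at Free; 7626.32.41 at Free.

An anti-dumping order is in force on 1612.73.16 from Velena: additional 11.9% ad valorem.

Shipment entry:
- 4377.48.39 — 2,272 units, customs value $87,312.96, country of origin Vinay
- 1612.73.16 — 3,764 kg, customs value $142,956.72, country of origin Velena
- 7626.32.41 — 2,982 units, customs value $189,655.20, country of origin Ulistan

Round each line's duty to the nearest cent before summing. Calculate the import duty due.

$49,604.14

Line 1 (4377.48.39, Vinay, 2,272 units, $87,312.96):
Base rate for 4377.48.39 is $7.57/unit.
4377.48.39 has an FTA preferential rate, but origin Vinay is not Ulistan; base rate stands.
Duty = 2,272 × $7.57 = $17,199.04.
Line 2 (1612.73.16, Velena, 3,764 kg, $142,956.72):
Base rate for 1612.73.16 is 2% + $3.33/kg.
Additional duty on 1612.73.16 from Velena: +11.9%. Applied ad valorem rate: 2% + 11.9% = 13.9%.
Duty = $142,956.72 × 13.9% + 3,764 × $3.33 = $32,405.10.
Line 3 (7626.32.41, Ulistan, 2,982 units, $189,655.20):
Base rate for 7626.32.41 is $7.77/unit.
Origin Ulistan qualifies under the Faroria–Ulistan agreement and 7626.32.41 is covered: preferential rate Free applies instead.
Duty = $189,655.20 × 0% = $0.00.
Total = $17,199.04 + $32,405.10 + $0.00 = $49,604.14.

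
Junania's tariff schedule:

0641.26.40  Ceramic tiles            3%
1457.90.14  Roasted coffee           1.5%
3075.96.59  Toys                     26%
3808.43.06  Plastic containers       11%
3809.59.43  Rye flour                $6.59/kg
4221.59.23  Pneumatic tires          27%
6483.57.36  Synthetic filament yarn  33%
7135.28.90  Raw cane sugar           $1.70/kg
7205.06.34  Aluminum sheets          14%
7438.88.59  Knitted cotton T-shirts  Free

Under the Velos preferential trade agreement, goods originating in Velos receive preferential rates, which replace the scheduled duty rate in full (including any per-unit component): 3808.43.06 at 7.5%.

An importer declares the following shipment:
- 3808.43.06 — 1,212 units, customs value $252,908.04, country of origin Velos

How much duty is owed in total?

Line 1 (3808.43.06, Velos, 1,212 units, $252,908.04):
Base rate for 3808.43.06 is 11%.
Origin Velos qualifies under the Junania–Velos agreement and 3808.43.06 is covered: preferential rate 7.5% applies instead.
Duty = $252,908.04 × 7.5% = $18,968.10.

$18,968.10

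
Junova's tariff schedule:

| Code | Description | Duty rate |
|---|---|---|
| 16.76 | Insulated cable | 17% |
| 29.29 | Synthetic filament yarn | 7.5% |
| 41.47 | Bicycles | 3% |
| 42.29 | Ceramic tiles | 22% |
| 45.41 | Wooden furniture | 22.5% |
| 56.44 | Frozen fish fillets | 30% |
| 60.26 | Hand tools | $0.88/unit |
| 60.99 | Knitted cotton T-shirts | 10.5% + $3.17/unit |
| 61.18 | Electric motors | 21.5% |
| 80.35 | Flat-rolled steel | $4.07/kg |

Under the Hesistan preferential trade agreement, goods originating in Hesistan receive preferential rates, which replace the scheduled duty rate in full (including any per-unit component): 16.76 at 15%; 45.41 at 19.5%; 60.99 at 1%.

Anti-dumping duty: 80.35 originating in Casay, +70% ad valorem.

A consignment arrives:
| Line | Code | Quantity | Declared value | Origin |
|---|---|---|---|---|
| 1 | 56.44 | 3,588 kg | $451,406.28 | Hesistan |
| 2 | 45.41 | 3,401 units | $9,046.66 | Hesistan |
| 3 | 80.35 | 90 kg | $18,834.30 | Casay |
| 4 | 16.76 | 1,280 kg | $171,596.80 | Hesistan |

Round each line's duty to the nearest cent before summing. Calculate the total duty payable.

Line 1 (56.44, Hesistan, 3,588 kg, $451,406.28):
Base rate for 56.44 is 30%.
Origin Hesistan is the FTA partner but 56.44 is not on the preference list; base rate stands.
Duty = $451,406.28 × 30% = $135,421.88.
Line 2 (45.41, Hesistan, 3,401 units, $9,046.66):
Base rate for 45.41 is 22.5%.
Origin Hesistan qualifies under the Junova–Hesistan agreement and 45.41 is covered: preferential rate 19.5% applies instead.
Duty = $9,046.66 × 19.5% = $1,764.10.
Line 3 (80.35, Casay, 90 kg, $18,834.30):
Base rate for 80.35 is $4.07/kg.
Additional duty on 80.35 from Casay: +70% ad valorem. Applied ad valorem rate = 70%.
Duty = $18,834.30 × 70% + 90 × $4.07 = $13,550.31.
Line 4 (16.76, Hesistan, 1,280 kg, $171,596.80):
Base rate for 16.76 is 17%.
Origin Hesistan qualifies under the Junova–Hesistan agreement and 16.76 is covered: preferential rate 15% applies instead.
Duty = $171,596.80 × 15% = $25,739.52.
Total = $135,421.88 + $1,764.10 + $13,550.31 + $25,739.52 = $176,475.81.

$176,475.81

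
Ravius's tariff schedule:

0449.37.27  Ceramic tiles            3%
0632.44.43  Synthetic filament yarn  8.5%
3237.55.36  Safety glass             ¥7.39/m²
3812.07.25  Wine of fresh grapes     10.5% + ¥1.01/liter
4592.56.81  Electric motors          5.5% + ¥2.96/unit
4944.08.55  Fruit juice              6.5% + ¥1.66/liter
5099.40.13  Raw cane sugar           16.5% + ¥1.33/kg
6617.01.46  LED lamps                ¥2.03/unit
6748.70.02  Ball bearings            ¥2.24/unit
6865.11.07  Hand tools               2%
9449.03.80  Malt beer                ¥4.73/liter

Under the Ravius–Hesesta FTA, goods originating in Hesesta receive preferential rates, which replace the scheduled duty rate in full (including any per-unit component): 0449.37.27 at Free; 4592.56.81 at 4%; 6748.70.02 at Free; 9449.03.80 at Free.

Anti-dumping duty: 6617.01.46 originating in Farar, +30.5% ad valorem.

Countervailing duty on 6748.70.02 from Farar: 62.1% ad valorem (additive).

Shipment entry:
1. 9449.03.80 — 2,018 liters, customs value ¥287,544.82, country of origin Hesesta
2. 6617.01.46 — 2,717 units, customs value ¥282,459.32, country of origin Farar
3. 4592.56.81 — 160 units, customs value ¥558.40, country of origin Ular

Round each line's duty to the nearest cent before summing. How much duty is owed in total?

¥92,169.91

Line 1 (9449.03.80, Hesesta, 2,018 liters, ¥287,544.82):
Base rate for 9449.03.80 is ¥4.73/liter.
Origin Hesesta qualifies under the Ravius–Hesesta agreement and 9449.03.80 is covered: preferential rate Free applies instead.
Duty = ¥287,544.82 × 0% = ¥0.00.
Line 2 (6617.01.46, Farar, 2,717 units, ¥282,459.32):
Base rate for 6617.01.46 is ¥2.03/unit.
Additional duty on 6617.01.46 from Farar: +30.5% ad valorem. Applied ad valorem rate = 30.5%.
Duty = ¥282,459.32 × 30.5% + 2,717 × ¥2.03 = ¥91,665.60.
Line 3 (4592.56.81, Ular, 160 units, ¥558.40):
Base rate for 4592.56.81 is 5.5% + ¥2.96/unit.
4592.56.81 has an FTA preferential rate, but origin Ular is not Hesesta; base rate stands.
Duty = ¥558.40 × 5.5% + 160 × ¥2.96 = ¥504.31.
Total = ¥0.00 + ¥91,665.60 + ¥504.31 = ¥92,169.91.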